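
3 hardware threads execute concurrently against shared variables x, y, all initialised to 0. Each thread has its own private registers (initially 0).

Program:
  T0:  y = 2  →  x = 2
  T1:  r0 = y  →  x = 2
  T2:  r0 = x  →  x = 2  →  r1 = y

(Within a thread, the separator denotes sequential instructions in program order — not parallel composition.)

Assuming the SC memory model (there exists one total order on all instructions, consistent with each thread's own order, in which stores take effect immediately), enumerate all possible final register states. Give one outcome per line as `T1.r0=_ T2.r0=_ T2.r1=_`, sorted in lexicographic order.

outcome vector order: (T1.r0,T2.r0,T2.r1)
|SC outcomes| = 7

T1.r0=0 T2.r0=0 T2.r1=0
T1.r0=0 T2.r0=0 T2.r1=2
T1.r0=0 T2.r0=2 T2.r1=0
T1.r0=0 T2.r0=2 T2.r1=2
T1.r0=2 T2.r0=0 T2.r1=0
T1.r0=2 T2.r0=0 T2.r1=2
T1.r0=2 T2.r0=2 T2.r1=2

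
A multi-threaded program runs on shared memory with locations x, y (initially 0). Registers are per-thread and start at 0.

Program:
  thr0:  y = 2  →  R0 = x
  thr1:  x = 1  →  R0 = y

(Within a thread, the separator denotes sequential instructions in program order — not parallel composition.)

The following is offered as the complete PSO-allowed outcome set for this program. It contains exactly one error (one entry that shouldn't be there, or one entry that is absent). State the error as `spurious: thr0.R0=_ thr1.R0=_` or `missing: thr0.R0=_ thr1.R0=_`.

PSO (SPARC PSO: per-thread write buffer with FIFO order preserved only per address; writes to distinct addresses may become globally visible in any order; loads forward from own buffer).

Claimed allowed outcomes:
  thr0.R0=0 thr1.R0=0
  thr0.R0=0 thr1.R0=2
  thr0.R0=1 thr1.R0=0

outcome vector order: (thr0.R0,thr1.R0)
PSO: 4 outcomes — {(0,0); (0,2); (1,0); (1,2)}
PSO∖claimed = {(1,2)}

missing: thr0.R0=1 thr1.R0=2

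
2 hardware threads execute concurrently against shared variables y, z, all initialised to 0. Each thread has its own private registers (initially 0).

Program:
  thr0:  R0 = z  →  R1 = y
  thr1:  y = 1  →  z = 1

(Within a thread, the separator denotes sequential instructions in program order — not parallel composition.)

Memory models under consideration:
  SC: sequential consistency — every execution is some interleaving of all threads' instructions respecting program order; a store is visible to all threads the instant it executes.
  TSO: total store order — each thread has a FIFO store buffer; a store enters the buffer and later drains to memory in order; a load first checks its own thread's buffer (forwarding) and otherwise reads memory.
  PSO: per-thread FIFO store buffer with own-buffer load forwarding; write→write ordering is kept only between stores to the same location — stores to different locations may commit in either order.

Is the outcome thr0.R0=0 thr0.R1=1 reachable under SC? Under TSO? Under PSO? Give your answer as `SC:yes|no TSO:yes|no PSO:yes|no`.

outcome vector order: (thr0.R0,thr0.R1)
[SC] allowed = {0/0, 0/1, 1/1}
[TSO] allowed = {0/0, 0/1, 1/1}
[PSO] allowed = {0/0, 0/1, 1/0, 1/1}
target 0/1 ∈ {SC,TSO,PSO}

SC:yes TSO:yes PSO:yes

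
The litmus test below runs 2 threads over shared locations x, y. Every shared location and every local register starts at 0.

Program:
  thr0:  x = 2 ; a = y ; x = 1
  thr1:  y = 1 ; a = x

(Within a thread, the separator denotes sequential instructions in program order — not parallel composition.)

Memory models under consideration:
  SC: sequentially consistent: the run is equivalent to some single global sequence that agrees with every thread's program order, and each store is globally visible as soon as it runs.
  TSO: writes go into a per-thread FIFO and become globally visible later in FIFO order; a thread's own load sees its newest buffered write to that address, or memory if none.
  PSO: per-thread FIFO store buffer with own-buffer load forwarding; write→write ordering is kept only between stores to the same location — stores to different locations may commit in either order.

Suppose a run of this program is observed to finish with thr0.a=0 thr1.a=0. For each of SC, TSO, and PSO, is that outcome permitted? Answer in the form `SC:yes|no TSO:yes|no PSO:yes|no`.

SC:no TSO:yes PSO:yes

outcome vector order: (thr0.a,thr1.a)
under SC → 01 02 10 11 12
under TSO → 00 01 02 10 11 12
under PSO → 00 01 02 10 11 12
target 00 ∈ {TSO,PSO}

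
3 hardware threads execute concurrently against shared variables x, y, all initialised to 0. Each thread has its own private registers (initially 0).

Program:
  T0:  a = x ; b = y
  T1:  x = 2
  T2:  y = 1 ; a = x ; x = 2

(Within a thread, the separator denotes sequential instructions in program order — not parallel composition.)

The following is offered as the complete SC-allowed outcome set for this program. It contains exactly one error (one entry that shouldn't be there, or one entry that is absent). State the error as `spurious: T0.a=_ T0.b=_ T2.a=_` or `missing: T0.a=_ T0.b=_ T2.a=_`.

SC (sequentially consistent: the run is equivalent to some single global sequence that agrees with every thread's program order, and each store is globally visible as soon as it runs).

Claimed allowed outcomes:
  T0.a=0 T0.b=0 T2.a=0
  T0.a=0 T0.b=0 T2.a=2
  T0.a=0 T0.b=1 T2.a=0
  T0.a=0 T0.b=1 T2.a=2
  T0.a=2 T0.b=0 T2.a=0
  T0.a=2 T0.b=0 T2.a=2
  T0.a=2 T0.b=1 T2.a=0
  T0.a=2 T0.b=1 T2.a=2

spurious: T0.a=2 T0.b=0 T2.a=0

outcome vector order: (T0.a,T0.b,T2.a)
under SC → <0 0 0>, <0 0 2>, <0 1 0>, <0 1 2>, <2 0 2>, <2 1 0>, <2 1 2>
claimed∖SC = {<2 0 0>}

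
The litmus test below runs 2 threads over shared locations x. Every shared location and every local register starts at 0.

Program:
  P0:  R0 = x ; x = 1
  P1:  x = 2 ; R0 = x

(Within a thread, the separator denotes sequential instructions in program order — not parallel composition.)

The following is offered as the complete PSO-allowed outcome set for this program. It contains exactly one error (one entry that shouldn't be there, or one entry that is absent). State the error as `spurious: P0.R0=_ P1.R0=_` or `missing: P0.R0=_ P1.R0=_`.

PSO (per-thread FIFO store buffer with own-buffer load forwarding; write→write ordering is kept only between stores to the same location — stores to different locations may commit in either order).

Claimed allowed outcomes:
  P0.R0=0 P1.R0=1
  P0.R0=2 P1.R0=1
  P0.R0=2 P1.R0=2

outcome vector order: (P0.R0,P1.R0)
[PSO] allowed = {(0,1); (0,2); (2,1); (2,2)}
PSO∖claimed = {(0,2)}

missing: P0.R0=0 P1.R0=2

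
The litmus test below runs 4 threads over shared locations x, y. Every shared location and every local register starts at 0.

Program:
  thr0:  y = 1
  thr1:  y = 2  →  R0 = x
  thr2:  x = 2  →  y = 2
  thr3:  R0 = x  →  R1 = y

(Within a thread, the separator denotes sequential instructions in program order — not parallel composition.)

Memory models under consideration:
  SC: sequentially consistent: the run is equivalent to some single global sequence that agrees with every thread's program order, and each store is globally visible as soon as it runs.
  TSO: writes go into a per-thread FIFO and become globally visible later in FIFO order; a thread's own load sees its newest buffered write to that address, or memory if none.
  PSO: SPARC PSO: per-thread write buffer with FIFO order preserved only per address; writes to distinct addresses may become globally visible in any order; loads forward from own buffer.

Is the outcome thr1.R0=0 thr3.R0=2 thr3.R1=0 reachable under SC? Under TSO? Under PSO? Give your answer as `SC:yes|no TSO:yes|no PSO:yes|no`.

SC:no TSO:yes PSO:yes

outcome vector order: (thr1.R0,thr3.R0,thr3.R1)
[SC] allowed = {0/0/0, 0/0/1, 0/0/2, 0/2/1, 0/2/2, 2/0/0, 2/0/1, 2/0/2, 2/2/0, 2/2/1, 2/2/2}
[TSO] allowed = {0/0/0, 0/0/1, 0/0/2, 0/2/0, 0/2/1, 0/2/2, 2/0/0, 2/0/1, 2/0/2, 2/2/0, 2/2/1, 2/2/2}
[PSO] allowed = {0/0/0, 0/0/1, 0/0/2, 0/2/0, 0/2/1, 0/2/2, 2/0/0, 2/0/1, 2/0/2, 2/2/0, 2/2/1, 2/2/2}
target 0/2/0 ∈ {TSO,PSO}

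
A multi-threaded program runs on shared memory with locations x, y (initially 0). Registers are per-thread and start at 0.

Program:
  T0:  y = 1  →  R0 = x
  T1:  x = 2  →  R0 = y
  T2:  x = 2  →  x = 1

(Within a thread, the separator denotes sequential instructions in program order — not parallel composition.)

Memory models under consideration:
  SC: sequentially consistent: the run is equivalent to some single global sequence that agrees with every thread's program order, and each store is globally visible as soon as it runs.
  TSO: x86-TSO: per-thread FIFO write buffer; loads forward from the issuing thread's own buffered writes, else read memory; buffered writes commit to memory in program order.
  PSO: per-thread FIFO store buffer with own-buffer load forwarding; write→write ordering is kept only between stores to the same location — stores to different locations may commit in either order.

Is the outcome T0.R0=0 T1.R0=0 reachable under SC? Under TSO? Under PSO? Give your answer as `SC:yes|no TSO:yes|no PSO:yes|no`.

SC:no TSO:yes PSO:yes

outcome vector order: (T0.R0,T1.R0)
[SC] allowed = {<0 1> <1 0> <1 1> <2 0> <2 1>}
[TSO] allowed = {<0 0> <0 1> <1 0> <1 1> <2 0> <2 1>}
[PSO] allowed = {<0 0> <0 1> <1 0> <1 1> <2 0> <2 1>}
target <0 0> ∈ {TSO,PSO}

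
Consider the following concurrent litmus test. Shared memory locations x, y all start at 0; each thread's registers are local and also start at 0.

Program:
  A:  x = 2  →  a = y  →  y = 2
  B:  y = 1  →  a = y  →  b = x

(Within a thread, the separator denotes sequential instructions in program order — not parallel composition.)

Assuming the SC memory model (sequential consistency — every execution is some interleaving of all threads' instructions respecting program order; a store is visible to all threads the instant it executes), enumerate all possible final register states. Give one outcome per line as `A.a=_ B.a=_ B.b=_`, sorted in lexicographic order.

outcome vector order: (A.a,B.a,B.b)
|SC outcomes| = 5

A.a=0 B.a=1 B.b=2
A.a=0 B.a=2 B.b=2
A.a=1 B.a=1 B.b=0
A.a=1 B.a=1 B.b=2
A.a=1 B.a=2 B.b=2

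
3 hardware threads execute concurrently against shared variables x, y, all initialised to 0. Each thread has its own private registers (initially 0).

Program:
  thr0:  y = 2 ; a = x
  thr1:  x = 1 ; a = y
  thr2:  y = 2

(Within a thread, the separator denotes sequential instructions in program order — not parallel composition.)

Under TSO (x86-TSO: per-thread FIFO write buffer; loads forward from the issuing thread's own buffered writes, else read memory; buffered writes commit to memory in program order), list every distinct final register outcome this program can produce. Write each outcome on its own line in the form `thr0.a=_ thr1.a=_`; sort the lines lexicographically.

thr0.a=0 thr1.a=0
thr0.a=0 thr1.a=2
thr0.a=1 thr1.a=0
thr0.a=1 thr1.a=2

outcome vector order: (thr0.a,thr1.a)
|TSO outcomes| = 4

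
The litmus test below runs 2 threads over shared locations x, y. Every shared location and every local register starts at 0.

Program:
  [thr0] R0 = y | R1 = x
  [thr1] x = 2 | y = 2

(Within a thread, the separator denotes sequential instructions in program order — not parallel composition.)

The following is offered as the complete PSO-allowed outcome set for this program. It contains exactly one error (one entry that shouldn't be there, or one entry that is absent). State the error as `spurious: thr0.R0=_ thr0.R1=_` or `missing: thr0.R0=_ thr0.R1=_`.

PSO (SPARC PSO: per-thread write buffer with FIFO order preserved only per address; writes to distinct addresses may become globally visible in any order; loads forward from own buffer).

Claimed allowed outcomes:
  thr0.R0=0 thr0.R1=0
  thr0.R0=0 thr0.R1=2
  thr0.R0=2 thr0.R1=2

missing: thr0.R0=2 thr0.R1=0

outcome vector order: (thr0.R0,thr0.R1)
PSO (4): 0/0, 0/2, 2/0, 2/2
PSO∖claimed = {2/0}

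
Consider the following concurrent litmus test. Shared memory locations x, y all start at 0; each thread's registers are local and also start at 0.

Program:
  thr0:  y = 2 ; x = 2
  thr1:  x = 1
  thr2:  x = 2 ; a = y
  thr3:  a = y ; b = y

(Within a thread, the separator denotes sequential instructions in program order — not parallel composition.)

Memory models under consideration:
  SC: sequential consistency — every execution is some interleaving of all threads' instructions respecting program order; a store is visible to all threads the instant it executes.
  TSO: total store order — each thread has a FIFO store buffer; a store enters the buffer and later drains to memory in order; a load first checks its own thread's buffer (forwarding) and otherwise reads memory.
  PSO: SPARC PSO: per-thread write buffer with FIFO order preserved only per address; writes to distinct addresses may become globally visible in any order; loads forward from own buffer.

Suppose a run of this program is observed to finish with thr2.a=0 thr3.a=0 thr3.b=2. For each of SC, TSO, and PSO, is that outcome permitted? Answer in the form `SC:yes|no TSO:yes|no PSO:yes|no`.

outcome vector order: (thr2.a,thr3.a,thr3.b)
[SC] allowed = {<0 0 0>; <0 0 2>; <0 2 2>; <2 0 0>; <2 0 2>; <2 2 2>}
[TSO] allowed = {<0 0 0>; <0 0 2>; <0 2 2>; <2 0 0>; <2 0 2>; <2 2 2>}
[PSO] allowed = {<0 0 0>; <0 0 2>; <0 2 2>; <2 0 0>; <2 0 2>; <2 2 2>}
target <0 0 2> ∈ {SC,TSO,PSO}

SC:yes TSO:yes PSO:yes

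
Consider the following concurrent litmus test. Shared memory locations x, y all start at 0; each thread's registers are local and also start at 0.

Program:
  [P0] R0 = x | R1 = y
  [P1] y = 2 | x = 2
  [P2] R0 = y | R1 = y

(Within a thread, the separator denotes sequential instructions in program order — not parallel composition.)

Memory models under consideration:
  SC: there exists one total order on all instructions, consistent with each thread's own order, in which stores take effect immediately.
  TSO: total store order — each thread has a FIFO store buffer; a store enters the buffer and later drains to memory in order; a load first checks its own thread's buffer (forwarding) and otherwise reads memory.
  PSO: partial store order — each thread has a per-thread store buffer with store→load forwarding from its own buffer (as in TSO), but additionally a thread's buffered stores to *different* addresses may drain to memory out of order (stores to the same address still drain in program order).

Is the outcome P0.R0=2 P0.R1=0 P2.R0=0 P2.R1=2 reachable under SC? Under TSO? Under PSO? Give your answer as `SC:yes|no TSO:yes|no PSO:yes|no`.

SC:no TSO:no PSO:yes

outcome vector order: (P0.R0,P0.R1,P2.R0,P2.R1)
[SC] allowed = {0/0/0/0, 0/0/0/2, 0/0/2/2, 0/2/0/0, 0/2/0/2, 0/2/2/2, 2/2/0/0, 2/2/0/2, 2/2/2/2}
[TSO] allowed = {0/0/0/0, 0/0/0/2, 0/0/2/2, 0/2/0/0, 0/2/0/2, 0/2/2/2, 2/2/0/0, 2/2/0/2, 2/2/2/2}
[PSO] allowed = {0/0/0/0, 0/0/0/2, 0/0/2/2, 0/2/0/0, 0/2/0/2, 0/2/2/2, 2/0/0/0, 2/0/0/2, 2/0/2/2, 2/2/0/0, 2/2/0/2, 2/2/2/2}
target 2/0/0/2 ∈ {PSO}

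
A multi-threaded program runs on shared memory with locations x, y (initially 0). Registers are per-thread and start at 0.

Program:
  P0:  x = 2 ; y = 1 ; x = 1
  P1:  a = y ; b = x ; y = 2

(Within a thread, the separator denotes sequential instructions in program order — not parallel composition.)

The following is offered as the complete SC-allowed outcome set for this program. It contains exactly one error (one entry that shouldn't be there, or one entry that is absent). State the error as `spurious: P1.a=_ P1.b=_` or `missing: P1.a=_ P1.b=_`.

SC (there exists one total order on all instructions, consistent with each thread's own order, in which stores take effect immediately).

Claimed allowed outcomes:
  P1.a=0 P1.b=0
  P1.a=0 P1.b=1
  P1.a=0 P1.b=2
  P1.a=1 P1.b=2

outcome vector order: (P1.a,P1.b)
under SC → (0,0), (0,1), (0,2), (1,1), (1,2)
SC∖claimed = {(1,1)}

missing: P1.a=1 P1.b=1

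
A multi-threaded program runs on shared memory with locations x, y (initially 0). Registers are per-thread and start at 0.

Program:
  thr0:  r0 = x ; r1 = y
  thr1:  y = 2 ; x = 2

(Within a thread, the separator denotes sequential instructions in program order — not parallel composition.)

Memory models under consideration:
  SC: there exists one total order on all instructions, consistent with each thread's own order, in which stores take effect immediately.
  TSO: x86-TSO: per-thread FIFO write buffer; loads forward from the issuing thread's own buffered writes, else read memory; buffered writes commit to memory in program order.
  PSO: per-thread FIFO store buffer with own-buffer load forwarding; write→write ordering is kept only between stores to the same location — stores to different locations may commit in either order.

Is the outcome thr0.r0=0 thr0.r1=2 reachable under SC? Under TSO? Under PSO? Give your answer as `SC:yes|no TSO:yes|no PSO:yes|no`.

SC:yes TSO:yes PSO:yes

outcome vector order: (thr0.r0,thr0.r1)
SC (3): 00, 02, 22
TSO (3): 00, 02, 22
PSO (4): 00, 02, 20, 22
target 02 ∈ {SC,TSO,PSO}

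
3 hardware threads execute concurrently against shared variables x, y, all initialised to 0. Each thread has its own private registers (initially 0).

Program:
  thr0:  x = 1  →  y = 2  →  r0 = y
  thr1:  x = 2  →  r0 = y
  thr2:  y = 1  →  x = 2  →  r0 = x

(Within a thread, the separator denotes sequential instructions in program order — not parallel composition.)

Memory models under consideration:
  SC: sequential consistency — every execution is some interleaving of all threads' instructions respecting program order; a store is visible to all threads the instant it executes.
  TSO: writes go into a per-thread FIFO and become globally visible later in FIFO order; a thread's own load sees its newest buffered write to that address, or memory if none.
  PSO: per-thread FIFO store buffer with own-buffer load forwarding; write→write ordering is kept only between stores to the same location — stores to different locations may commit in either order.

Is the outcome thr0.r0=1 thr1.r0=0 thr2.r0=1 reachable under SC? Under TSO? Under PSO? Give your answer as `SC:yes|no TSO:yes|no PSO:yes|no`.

outcome vector order: (thr0.r0,thr1.r0,thr2.r0)
under SC → 1/0/2 1/1/2 1/2/2 2/0/1 2/0/2 2/1/1 2/1/2 2/2/1 2/2/2
under TSO → 1/0/2 1/1/2 1/2/2 2/0/1 2/0/2 2/1/1 2/1/2 2/2/1 2/2/2
under PSO → 1/0/1 1/0/2 1/1/1 1/1/2 1/2/1 1/2/2 2/0/1 2/0/2 2/1/1 2/1/2 2/2/1 2/2/2
target 1/0/1 ∈ {PSO}

SC:no TSO:no PSO:yes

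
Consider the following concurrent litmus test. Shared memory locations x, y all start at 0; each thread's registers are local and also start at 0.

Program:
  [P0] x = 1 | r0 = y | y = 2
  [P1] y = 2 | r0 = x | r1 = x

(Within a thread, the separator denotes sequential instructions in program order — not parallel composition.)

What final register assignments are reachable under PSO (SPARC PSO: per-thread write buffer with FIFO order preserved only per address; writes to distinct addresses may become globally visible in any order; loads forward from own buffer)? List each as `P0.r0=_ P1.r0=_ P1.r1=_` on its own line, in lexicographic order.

P0.r0=0 P1.r0=0 P1.r1=0
P0.r0=0 P1.r0=0 P1.r1=1
P0.r0=0 P1.r0=1 P1.r1=1
P0.r0=2 P1.r0=0 P1.r1=0
P0.r0=2 P1.r0=0 P1.r1=1
P0.r0=2 P1.r0=1 P1.r1=1

outcome vector order: (P0.r0,P1.r0,P1.r1)
|PSO outcomes| = 6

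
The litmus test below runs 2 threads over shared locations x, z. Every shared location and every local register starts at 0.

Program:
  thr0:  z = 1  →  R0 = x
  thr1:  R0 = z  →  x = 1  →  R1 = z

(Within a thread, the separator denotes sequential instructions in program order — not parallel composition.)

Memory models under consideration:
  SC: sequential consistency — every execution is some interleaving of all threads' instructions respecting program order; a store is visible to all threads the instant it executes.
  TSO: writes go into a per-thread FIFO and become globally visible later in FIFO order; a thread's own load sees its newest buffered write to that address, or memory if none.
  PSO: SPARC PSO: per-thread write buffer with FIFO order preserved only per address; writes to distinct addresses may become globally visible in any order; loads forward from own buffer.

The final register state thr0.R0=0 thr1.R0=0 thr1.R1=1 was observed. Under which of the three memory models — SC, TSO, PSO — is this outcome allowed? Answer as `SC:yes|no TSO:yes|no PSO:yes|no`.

SC:yes TSO:yes PSO:yes

outcome vector order: (thr0.R0,thr1.R0,thr1.R1)
[SC] allowed = {001; 011; 100; 101; 111}
[TSO] allowed = {000; 001; 011; 100; 101; 111}
[PSO] allowed = {000; 001; 011; 100; 101; 111}
target 001 ∈ {SC,TSO,PSO}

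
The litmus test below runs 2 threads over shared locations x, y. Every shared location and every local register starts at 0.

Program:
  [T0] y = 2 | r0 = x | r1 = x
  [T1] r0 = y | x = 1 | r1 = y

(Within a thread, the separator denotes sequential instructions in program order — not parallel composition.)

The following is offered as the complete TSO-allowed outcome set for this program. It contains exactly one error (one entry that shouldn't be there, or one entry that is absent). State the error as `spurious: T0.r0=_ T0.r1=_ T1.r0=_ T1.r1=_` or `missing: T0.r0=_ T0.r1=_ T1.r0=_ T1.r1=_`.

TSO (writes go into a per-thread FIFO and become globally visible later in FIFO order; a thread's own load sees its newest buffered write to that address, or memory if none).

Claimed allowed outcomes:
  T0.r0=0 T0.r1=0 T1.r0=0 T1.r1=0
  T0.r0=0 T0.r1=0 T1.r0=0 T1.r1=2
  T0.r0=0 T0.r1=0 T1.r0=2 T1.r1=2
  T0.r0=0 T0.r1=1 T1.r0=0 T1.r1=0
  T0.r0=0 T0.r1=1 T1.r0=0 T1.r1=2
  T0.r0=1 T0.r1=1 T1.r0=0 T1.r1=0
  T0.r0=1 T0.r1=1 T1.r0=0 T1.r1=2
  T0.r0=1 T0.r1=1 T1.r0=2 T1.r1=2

outcome vector order: (T0.r0,T0.r1,T1.r0,T1.r1)
under TSO → <0 0 0 0>; <0 0 0 2>; <0 0 2 2>; <0 1 0 0>; <0 1 0 2>; <0 1 2 2>; <1 1 0 0>; <1 1 0 2>; <1 1 2 2>
TSO∖claimed = {<0 1 2 2>}

missing: T0.r0=0 T0.r1=1 T1.r0=2 T1.r1=2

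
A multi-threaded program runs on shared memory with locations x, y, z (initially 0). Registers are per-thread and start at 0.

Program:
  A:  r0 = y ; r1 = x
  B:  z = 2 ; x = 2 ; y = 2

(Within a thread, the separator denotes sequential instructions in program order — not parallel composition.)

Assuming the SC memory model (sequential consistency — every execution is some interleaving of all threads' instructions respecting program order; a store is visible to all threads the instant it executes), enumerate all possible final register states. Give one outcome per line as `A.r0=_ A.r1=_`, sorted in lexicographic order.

A.r0=0 A.r1=0
A.r0=0 A.r1=2
A.r0=2 A.r1=2

outcome vector order: (A.r0,A.r1)
|SC outcomes| = 3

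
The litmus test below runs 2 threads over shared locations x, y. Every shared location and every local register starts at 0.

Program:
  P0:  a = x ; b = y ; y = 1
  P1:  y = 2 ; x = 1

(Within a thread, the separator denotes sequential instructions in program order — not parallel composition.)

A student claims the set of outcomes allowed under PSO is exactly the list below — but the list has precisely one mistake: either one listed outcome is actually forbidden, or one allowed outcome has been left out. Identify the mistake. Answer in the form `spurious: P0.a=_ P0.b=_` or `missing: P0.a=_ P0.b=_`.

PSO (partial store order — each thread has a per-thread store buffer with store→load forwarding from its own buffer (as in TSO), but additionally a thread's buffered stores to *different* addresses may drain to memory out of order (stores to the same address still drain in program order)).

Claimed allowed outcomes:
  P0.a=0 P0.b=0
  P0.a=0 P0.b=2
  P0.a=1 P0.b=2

missing: P0.a=1 P0.b=0

outcome vector order: (P0.a,P0.b)
[PSO] allowed = {(0,0); (0,2); (1,0); (1,2)}
PSO∖claimed = {(1,0)}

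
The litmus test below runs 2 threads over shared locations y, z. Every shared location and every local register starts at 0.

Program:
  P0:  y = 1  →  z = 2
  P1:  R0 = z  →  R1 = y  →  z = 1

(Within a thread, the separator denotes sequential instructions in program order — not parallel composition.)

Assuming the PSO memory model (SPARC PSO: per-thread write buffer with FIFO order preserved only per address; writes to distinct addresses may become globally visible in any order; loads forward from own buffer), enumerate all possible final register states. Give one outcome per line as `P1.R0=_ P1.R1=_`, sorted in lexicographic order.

outcome vector order: (P1.R0,P1.R1)
|PSO outcomes| = 4

P1.R0=0 P1.R1=0
P1.R0=0 P1.R1=1
P1.R0=2 P1.R1=0
P1.R0=2 P1.R1=1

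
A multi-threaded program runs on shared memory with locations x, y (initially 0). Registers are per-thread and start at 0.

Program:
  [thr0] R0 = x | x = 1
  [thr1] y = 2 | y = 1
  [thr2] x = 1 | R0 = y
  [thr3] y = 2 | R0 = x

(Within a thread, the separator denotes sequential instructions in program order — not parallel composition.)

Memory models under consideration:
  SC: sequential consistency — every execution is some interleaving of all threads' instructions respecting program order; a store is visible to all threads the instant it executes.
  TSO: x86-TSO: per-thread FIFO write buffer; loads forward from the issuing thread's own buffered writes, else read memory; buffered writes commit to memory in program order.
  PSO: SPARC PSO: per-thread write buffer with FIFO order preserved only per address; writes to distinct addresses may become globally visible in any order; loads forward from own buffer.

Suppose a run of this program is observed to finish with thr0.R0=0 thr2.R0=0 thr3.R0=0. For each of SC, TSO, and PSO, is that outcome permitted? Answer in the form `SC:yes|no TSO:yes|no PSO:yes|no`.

outcome vector order: (thr0.R0,thr2.R0,thr3.R0)
[SC] allowed = {001 010 011 020 021 101 110 111 120 121}
[TSO] allowed = {000 001 010 011 020 021 100 101 110 111 120 121}
[PSO] allowed = {000 001 010 011 020 021 100 101 110 111 120 121}
target 000 ∈ {TSO,PSO}

SC:no TSO:yes PSO:yes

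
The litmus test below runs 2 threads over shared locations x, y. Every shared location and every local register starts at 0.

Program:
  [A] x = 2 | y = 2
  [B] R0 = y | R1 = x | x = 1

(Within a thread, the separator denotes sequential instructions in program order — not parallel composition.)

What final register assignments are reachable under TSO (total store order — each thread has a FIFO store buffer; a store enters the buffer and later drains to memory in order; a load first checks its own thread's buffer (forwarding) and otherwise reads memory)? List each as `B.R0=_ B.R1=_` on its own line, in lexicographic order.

outcome vector order: (B.R0,B.R1)
|TSO outcomes| = 3

B.R0=0 B.R1=0
B.R0=0 B.R1=2
B.R0=2 B.R1=2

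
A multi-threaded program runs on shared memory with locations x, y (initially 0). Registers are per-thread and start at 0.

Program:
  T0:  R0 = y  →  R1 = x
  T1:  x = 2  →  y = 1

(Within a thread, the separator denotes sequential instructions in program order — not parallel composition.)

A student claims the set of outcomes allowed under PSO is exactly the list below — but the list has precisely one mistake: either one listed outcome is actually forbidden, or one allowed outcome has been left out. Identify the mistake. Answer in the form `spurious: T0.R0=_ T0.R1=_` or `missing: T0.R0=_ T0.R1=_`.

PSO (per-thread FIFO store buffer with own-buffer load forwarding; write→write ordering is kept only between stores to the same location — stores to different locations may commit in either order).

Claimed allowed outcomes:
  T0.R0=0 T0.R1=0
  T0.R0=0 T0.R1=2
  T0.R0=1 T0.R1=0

missing: T0.R0=1 T0.R1=2

outcome vector order: (T0.R0,T0.R1)
under PSO → 00 02 10 12
PSO∖claimed = {12}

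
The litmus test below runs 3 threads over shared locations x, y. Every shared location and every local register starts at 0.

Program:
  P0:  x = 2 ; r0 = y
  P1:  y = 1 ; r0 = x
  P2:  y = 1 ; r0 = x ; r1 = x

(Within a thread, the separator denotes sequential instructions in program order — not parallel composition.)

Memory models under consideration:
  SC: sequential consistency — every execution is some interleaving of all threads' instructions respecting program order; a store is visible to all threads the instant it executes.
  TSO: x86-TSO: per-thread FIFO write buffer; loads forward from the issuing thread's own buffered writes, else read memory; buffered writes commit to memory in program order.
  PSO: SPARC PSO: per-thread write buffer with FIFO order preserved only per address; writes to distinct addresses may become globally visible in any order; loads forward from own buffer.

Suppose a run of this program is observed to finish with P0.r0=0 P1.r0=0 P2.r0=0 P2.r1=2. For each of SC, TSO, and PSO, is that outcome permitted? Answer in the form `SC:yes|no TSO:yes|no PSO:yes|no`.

SC:no TSO:yes PSO:yes

outcome vector order: (P0.r0,P1.r0,P2.r0,P2.r1)
[SC] allowed = {0222 1000 1002 1022 1200 1202 1222}
[TSO] allowed = {0000 0002 0022 0200 0202 0222 1000 1002 1022 1200 1202 1222}
[PSO] allowed = {0000 0002 0022 0200 0202 0222 1000 1002 1022 1200 1202 1222}
target 0002 ∈ {TSO,PSO}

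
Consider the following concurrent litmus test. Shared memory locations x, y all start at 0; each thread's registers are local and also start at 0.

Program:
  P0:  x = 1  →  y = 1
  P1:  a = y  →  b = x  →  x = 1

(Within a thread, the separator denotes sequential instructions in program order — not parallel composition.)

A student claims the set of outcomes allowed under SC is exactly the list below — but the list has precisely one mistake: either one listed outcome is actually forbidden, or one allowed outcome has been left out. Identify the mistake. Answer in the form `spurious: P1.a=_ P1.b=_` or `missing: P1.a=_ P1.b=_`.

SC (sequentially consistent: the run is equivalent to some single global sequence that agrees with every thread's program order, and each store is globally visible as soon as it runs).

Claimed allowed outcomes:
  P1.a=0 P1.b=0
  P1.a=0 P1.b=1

outcome vector order: (P1.a,P1.b)
SC: 3 outcomes — {<0 0>; <0 1>; <1 1>}
SC∖claimed = {<1 1>}

missing: P1.a=1 P1.b=1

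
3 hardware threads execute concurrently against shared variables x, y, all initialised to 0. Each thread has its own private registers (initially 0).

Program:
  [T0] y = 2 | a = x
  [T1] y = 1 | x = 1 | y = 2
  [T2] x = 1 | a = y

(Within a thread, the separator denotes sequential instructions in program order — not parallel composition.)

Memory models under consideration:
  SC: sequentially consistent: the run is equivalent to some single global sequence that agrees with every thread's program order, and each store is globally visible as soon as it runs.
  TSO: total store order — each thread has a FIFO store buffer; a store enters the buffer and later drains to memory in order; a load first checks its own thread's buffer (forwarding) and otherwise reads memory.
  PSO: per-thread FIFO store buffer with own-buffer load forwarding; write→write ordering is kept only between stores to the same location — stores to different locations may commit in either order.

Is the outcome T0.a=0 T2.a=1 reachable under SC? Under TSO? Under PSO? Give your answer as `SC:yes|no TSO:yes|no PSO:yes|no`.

SC:yes TSO:yes PSO:yes

outcome vector order: (T0.a,T2.a)
SC (5): 01, 02, 10, 11, 12
TSO (6): 00, 01, 02, 10, 11, 12
PSO (6): 00, 01, 02, 10, 11, 12
target 01 ∈ {SC,TSO,PSO}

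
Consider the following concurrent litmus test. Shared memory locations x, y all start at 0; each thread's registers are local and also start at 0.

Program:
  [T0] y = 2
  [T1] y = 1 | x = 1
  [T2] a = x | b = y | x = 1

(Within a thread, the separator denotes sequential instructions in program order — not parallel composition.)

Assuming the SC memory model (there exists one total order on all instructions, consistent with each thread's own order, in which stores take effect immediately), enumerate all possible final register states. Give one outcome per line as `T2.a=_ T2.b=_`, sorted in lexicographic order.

T2.a=0 T2.b=0
T2.a=0 T2.b=1
T2.a=0 T2.b=2
T2.a=1 T2.b=1
T2.a=1 T2.b=2

outcome vector order: (T2.a,T2.b)
|SC outcomes| = 5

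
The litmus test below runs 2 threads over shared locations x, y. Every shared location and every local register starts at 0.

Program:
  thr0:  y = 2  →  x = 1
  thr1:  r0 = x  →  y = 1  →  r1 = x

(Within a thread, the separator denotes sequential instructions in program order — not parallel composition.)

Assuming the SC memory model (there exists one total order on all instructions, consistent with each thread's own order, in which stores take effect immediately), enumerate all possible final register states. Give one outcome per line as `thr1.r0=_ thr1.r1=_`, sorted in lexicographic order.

outcome vector order: (thr1.r0,thr1.r1)
|SC outcomes| = 3

thr1.r0=0 thr1.r1=0
thr1.r0=0 thr1.r1=1
thr1.r0=1 thr1.r1=1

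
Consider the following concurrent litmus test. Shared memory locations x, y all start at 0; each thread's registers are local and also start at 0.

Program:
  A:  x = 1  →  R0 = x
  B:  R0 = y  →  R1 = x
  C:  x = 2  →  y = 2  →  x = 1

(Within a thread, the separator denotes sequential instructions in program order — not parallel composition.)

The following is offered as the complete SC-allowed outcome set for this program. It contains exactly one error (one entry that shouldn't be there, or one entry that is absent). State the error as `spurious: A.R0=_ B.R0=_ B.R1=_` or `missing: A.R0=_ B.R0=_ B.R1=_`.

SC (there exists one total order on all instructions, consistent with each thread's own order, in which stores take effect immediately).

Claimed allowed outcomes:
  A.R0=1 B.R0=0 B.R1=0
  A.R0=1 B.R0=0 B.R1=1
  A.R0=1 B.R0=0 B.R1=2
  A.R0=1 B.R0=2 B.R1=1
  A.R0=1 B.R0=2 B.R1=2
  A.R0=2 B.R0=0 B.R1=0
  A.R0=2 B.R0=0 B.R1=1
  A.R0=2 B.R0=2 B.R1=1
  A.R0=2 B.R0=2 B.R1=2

missing: A.R0=2 B.R0=0 B.R1=2

outcome vector order: (A.R0,B.R0,B.R1)
SC (10): (1,0,0) (1,0,1) (1,0,2) (1,2,1) (1,2,2) (2,0,0) (2,0,1) (2,0,2) (2,2,1) (2,2,2)
SC∖claimed = {(2,0,2)}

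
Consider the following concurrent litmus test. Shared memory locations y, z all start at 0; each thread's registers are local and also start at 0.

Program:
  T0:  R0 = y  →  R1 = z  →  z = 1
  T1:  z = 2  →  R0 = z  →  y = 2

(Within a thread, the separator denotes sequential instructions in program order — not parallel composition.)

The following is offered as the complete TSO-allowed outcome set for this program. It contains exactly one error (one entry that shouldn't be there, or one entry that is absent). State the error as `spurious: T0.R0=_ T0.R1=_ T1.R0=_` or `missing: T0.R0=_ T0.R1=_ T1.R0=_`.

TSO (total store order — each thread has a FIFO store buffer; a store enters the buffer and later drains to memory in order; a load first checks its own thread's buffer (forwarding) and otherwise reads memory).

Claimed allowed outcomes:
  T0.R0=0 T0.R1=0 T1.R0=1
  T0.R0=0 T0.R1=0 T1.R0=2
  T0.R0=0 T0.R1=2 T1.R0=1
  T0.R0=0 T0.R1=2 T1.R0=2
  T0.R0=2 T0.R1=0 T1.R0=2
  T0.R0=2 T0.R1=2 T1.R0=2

spurious: T0.R0=2 T0.R1=0 T1.R0=2

outcome vector order: (T0.R0,T0.R1,T1.R0)
TSO (5): <0 0 1>; <0 0 2>; <0 2 1>; <0 2 2>; <2 2 2>
claimed∖TSO = {<2 0 2>}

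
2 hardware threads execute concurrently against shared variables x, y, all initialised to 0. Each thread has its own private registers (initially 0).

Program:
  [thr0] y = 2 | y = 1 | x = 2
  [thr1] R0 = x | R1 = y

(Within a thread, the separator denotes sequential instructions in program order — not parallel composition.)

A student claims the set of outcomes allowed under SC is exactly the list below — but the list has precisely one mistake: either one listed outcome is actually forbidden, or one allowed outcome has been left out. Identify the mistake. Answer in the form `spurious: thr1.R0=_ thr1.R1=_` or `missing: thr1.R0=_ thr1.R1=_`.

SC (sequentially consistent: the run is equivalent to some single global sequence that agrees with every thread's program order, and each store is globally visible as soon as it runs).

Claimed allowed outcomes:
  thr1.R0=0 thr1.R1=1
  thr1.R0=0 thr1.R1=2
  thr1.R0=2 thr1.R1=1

outcome vector order: (thr1.R0,thr1.R1)
[SC] allowed = {0/0 0/1 0/2 2/1}
SC∖claimed = {0/0}

missing: thr1.R0=0 thr1.R1=0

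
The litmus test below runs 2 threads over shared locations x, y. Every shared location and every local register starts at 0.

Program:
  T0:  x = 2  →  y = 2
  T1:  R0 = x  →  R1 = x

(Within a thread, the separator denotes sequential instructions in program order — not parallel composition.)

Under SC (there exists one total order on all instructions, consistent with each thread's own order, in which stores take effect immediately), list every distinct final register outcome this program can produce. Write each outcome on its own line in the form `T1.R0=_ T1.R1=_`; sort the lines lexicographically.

T1.R0=0 T1.R1=0
T1.R0=0 T1.R1=2
T1.R0=2 T1.R1=2

outcome vector order: (T1.R0,T1.R1)
|SC outcomes| = 3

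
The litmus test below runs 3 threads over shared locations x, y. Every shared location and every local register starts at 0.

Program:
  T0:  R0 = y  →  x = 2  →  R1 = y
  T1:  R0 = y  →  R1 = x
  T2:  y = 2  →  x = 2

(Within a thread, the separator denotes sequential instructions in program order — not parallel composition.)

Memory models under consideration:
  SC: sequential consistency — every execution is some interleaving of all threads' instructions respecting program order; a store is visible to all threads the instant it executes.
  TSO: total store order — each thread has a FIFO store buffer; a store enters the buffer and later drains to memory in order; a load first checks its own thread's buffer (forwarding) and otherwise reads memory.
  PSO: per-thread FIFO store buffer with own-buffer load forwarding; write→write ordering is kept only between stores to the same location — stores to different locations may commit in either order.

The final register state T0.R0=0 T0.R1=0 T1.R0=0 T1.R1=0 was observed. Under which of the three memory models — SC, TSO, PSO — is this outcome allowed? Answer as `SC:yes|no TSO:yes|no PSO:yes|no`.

SC:yes TSO:yes PSO:yes

outcome vector order: (T0.R0,T0.R1,T1.R0,T1.R1)
under SC → (0,0,0,0), (0,0,0,2), (0,0,2,2), (0,2,0,0), (0,2,0,2), (0,2,2,0), (0,2,2,2), (2,2,0,0), (2,2,0,2), (2,2,2,0), (2,2,2,2)
under TSO → (0,0,0,0), (0,0,0,2), (0,0,2,0), (0,0,2,2), (0,2,0,0), (0,2,0,2), (0,2,2,0), (0,2,2,2), (2,2,0,0), (2,2,0,2), (2,2,2,0), (2,2,2,2)
under PSO → (0,0,0,0), (0,0,0,2), (0,0,2,0), (0,0,2,2), (0,2,0,0), (0,2,0,2), (0,2,2,0), (0,2,2,2), (2,2,0,0), (2,2,0,2), (2,2,2,0), (2,2,2,2)
target (0,0,0,0) ∈ {SC,TSO,PSO}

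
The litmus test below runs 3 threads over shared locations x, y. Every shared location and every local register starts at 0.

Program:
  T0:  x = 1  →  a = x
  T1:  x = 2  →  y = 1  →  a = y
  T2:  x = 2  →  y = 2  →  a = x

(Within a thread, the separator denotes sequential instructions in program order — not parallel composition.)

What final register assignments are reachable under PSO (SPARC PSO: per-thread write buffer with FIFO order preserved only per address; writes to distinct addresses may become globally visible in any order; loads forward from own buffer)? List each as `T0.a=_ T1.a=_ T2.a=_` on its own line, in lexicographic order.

outcome vector order: (T0.a,T1.a,T2.a)
|PSO outcomes| = 8

T0.a=1 T1.a=1 T2.a=1
T0.a=1 T1.a=1 T2.a=2
T0.a=1 T1.a=2 T2.a=1
T0.a=1 T1.a=2 T2.a=2
T0.a=2 T1.a=1 T2.a=1
T0.a=2 T1.a=1 T2.a=2
T0.a=2 T1.a=2 T2.a=1
T0.a=2 T1.a=2 T2.a=2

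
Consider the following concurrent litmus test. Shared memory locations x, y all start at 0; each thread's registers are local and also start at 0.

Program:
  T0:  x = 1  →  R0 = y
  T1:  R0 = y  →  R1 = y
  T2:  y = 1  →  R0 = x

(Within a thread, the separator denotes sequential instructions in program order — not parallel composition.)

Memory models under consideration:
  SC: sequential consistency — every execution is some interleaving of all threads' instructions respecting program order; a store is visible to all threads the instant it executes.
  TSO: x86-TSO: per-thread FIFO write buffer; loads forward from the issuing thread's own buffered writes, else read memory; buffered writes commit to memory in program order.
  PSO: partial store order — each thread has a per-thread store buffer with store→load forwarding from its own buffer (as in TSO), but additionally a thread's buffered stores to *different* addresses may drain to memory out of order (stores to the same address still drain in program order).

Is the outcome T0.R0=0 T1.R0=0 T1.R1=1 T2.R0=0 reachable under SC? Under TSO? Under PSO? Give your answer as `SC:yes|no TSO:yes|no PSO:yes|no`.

SC:no TSO:yes PSO:yes

outcome vector order: (T0.R0,T1.R0,T1.R1,T2.R0)
SC: 9 outcomes — {<0 0 0 1>, <0 0 1 1>, <0 1 1 1>, <1 0 0 0>, <1 0 0 1>, <1 0 1 0>, <1 0 1 1>, <1 1 1 0>, <1 1 1 1>}
TSO: 12 outcomes — {<0 0 0 0>, <0 0 0 1>, <0 0 1 0>, <0 0 1 1>, <0 1 1 0>, <0 1 1 1>, <1 0 0 0>, <1 0 0 1>, <1 0 1 0>, <1 0 1 1>, <1 1 1 0>, <1 1 1 1>}
PSO: 12 outcomes — {<0 0 0 0>, <0 0 0 1>, <0 0 1 0>, <0 0 1 1>, <0 1 1 0>, <0 1 1 1>, <1 0 0 0>, <1 0 0 1>, <1 0 1 0>, <1 0 1 1>, <1 1 1 0>, <1 1 1 1>}
target <0 0 1 0> ∈ {TSO,PSO}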